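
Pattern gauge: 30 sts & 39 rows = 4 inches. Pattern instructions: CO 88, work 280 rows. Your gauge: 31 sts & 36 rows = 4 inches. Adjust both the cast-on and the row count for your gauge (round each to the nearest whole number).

Cast on 91 stitches; work 258 rows.

Stitches: 88 × 31/30 = 90.93 → 91.
Rows: 280 × 36/39 = 258.46 → 258.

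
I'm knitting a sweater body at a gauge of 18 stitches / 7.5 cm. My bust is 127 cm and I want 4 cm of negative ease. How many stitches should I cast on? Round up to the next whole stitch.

Finished = 127 − 4 = 123 cm.
18 / 7.5 = 2.4 sts per cm.
123.00 × 2.4 = 295.20 sts.
→ 296 sts.

CO 296 sts.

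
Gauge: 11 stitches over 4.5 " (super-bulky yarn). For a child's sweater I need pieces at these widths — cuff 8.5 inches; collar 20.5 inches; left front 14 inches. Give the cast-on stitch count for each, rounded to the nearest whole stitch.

Rate = 11/4.5 = 2.444 sts per in.
cuff: 8.5 × 2.444 = 20.78 → 21.
collar: 20.5 × 2.444 = 50.11 → 50.
left front: 14 × 2.444 = 34.22 → 34.

cuff 21; collar 50; left front 34.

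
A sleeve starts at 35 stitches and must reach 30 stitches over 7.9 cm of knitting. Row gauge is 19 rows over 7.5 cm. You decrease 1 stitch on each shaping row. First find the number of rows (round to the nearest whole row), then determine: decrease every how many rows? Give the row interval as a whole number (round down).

Decrease every 4th row.

Rows = 7.9 × 2.533 = 20.0 → 20 rows.
Stitches to remove: 5 → 5 shaping rows (at 1 st each).
20 / 5 = 4.00 → every 4 rows.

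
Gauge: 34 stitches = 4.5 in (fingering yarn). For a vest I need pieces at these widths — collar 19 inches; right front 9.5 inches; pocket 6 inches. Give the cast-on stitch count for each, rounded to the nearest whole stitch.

collar 144; right front 72; pocket 45.

Rate = 34/4.5 = 7.556 sts per in.
collar: 19 × 7.556 = 143.56 → 144.
right front: 9.5 × 7.556 = 71.78 → 72.
pocket: 6 × 7.556 = 45.33 → 45.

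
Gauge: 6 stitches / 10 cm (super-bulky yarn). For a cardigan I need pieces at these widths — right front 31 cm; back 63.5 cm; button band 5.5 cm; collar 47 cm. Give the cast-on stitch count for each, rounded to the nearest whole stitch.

right front 19; back 38; button band 3; collar 28.

Rate = 6/10 = 0.6 sts per cm.
right front: 31 × 0.6 = 18.60 → 19.
back: 63.5 × 0.6 = 38.10 → 38.
button band: 5.5 × 0.6 = 3.30 → 3.
collar: 47 × 0.6 = 28.20 → 28.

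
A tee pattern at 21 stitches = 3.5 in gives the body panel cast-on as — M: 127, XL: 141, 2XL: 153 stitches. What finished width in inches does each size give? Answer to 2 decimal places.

21/3.5 = 6 sts per in.
M: 127 / 6 = 21.167 → 21.17 in.
XL: 141 / 6 = 23.500 → 23.50 in.
2XL: 153 / 6 = 25.500 → 25.50 in.

M 21.17 inches; XL 23.50 inches; 2XL 25.50 inches.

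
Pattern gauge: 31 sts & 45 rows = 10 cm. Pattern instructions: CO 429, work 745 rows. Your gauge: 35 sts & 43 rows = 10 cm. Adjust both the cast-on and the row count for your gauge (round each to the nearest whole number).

Stitches: 429 × 35/31 = 484.35 → 484.
Rows: 745 × 43/45 = 711.89 → 712.

Cast on 484 stitches; work 712 rows.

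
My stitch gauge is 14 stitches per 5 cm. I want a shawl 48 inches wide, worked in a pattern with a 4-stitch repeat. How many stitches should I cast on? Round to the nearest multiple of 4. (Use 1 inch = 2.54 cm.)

CO 340 sts.

48 in = 48 × 2.54 = 121.92 cm.
14 / 5 = 2.8 sts/cm.
121.92 × 2.8 = 341.38 sts.
→ 340.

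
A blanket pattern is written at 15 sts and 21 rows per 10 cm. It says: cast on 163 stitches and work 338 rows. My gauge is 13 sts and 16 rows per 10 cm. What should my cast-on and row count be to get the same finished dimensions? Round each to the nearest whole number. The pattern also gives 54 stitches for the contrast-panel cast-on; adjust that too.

Stitches: 163 × 13/15 = 141.27 → 141.
Rows: 338 × 16/21 = 257.52 → 258.
contrast-panel cast-on: 54 × 13/15 = 46.80 → 47.

Cast on 141 stitches; work 258 rows; contrast-panel cast-on 47 stitches.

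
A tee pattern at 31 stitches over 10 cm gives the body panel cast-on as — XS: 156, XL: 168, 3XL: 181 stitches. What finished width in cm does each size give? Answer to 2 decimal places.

31/10 = 3.1 sts per cm.
XS: 156 / 3.1 = 50.323 → 50.32 cm.
XL: 168 / 3.1 = 54.194 → 54.19 cm.
3XL: 181 / 3.1 = 58.387 → 58.39 cm.

XS 50.32 cm; XL 54.19 cm; 3XL 58.39 cm.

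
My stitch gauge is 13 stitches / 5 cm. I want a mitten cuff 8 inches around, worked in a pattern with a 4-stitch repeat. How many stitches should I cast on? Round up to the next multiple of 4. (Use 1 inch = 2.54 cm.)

Cast on 56 stitches.

8 in = 8 × 2.54 = 20.32 cm.
13 / 5 = 2.6 sts/cm.
20.32 × 2.6 = 52.83 sts.
→ 56.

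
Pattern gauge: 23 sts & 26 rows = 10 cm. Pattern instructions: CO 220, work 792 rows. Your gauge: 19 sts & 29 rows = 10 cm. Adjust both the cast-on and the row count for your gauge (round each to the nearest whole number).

Cast on 182 stitches; work 883 rows.

Stitches: 220 × 19/23 = 181.74 → 182.
Rows: 792 × 29/26 = 883.38 → 883.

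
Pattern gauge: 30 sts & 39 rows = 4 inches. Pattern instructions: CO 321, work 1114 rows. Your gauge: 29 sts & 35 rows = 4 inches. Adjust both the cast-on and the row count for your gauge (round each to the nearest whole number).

Stitches: 321 × 29/30 = 310.30 → 310.
Rows: 1114 × 35/39 = 999.74 → 1000.

Cast on 310 stitches; work 1000 rows.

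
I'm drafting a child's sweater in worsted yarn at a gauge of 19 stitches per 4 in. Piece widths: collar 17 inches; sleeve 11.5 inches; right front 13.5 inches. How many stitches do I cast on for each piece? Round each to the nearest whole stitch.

collar 81; sleeve 55; right front 64.

Rate = 19/4 = 4.75 sts per in.
collar: 17 × 4.75 = 80.75 → 81.
sleeve: 11.5 × 4.75 = 54.62 → 55.
right front: 13.5 × 4.75 = 64.12 → 64.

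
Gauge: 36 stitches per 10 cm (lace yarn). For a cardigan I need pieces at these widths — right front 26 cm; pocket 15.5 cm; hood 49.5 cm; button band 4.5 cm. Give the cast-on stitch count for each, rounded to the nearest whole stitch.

Rate = 36/10 = 3.6 sts per cm.
right front: 26 × 3.6 = 93.60 → 94.
pocket: 15.5 × 3.6 = 55.80 → 56.
hood: 49.5 × 3.6 = 178.20 → 178.
button band: 4.5 × 3.6 = 16.20 → 16.

right front 94; pocket 56; hood 178; button band 16.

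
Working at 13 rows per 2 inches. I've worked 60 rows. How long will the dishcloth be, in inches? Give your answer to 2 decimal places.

9.23 inches.

13 rows / 2 inch = 6.5 rows per inch.
60 / 6.5 = 9.231 inches.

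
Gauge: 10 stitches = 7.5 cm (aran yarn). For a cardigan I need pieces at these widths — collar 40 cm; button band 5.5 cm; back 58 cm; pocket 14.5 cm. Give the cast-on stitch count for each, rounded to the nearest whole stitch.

Rate = 10/7.5 = 1.333 sts per cm.
collar: 40 × 1.333 = 53.33 → 53.
button band: 5.5 × 1.333 = 7.33 → 7.
back: 58 × 1.333 = 77.33 → 77.
pocket: 14.5 × 1.333 = 19.33 → 19.

collar 53; button band 7; back 77; pocket 19.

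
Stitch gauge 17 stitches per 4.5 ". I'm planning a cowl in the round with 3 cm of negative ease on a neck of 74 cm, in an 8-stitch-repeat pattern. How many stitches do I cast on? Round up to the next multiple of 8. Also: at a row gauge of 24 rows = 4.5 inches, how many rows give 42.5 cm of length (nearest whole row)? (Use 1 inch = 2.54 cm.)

Finished = 74 − 3 = 71 cm.
71 cm × 1/2.54 = 27.95 inches.
17/4.5 = 3.778 sts per in; 27.95 × 3.778 = 105.60 sts.
Next multiple of 8 → 112.
42.5 cm = 16.73 inches; × 5.333 = 89.24 → 89 rows.

Cast on 112 stitches; work 89 rows.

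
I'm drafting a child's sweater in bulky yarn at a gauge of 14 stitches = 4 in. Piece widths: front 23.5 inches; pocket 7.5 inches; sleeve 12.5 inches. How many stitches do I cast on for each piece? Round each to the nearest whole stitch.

Rate = 14/4 = 3.5 sts per in.
front: 23.5 × 3.5 = 82.25 → 82.
pocket: 7.5 × 3.5 = 26.25 → 26.
sleeve: 12.5 × 3.5 = 43.75 → 44.

front 82; pocket 26; sleeve 44.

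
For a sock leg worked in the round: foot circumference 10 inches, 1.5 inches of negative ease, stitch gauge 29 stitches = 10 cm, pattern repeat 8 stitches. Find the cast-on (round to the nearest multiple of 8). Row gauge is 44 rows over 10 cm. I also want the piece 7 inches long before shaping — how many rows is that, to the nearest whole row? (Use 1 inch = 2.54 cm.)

Cast on 64 stitches; work 78 rows.

Finished = 10 − 1.5 = 8.5 inches.
8.5 inches × 2.54 = 21.59 cm.
29/10 = 2.9 sts per cm; 21.59 × 2.9 = 62.61 sts.
Nearest multiple of 8 → 64.
7 inches = 17.78 cm; × 4.4 = 78.23 → 78 rows.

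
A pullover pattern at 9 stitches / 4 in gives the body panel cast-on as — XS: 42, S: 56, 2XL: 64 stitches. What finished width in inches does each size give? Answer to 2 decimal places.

9/4 = 2.25 sts per in.
XS: 42 / 2.25 = 18.667 → 18.67 in.
S: 56 / 2.25 = 24.889 → 24.89 in.
2XL: 64 / 2.25 = 28.444 → 28.44 in.

XS 18.67 inches; S 24.89 inches; 2XL 28.44 inches.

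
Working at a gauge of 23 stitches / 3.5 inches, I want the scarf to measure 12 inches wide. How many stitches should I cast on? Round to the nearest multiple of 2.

23 stitches / 3.5 in = 6.571 stitches per inch.
12 × 6.571 = 78.86 stitches.
Round to nearest multiple of 2 → 78.

Cast on 78 stitches.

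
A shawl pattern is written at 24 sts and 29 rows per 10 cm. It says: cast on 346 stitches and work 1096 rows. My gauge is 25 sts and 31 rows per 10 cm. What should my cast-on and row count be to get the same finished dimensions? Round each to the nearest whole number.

Cast on 360 stitches; work 1172 rows.

Stitches: 346 × 25/24 = 360.42 → 360.
Rows: 1096 × 31/29 = 1171.59 → 1172.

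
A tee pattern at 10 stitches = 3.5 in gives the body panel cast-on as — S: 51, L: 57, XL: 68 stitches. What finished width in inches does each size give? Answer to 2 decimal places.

10/3.5 = 2.857 sts per in.
S: 51 / 2.857 = 17.850 → 17.85 in.
L: 57 / 2.857 = 19.950 → 19.95 in.
XL: 68 / 2.857 = 23.800 → 23.80 in.

S 17.85 inches; L 19.95 inches; XL 23.80 inches.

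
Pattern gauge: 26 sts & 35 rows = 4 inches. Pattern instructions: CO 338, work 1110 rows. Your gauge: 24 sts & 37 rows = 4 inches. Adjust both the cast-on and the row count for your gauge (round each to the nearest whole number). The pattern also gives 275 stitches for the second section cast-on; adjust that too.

Cast on 312 stitches; work 1173 rows; second section cast-on 254 stitches.

Stitches: 338 × 24/26 = 312.00 → 312.
Rows: 1110 × 37/35 = 1173.43 → 1173.
second section cast-on: 275 × 24/26 = 253.85 → 254.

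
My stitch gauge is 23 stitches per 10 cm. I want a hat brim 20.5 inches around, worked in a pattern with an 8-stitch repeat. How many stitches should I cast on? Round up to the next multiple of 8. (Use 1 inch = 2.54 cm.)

20.5 in = 20.5 × 2.54 = 52.07 cm.
23 / 10 = 2.3 sts/cm.
52.07 × 2.3 = 119.76 sts.
→ 120.

CO 120 sts.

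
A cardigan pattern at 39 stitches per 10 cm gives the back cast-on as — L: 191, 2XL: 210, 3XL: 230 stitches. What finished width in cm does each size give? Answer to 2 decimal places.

39/10 = 3.9 sts per cm.
L: 191 / 3.9 = 48.974 → 48.97 cm.
2XL: 210 / 3.9 = 53.846 → 53.85 cm.
3XL: 230 / 3.9 = 58.974 → 58.97 cm.

L 48.97 cm; 2XL 53.85 cm; 3XL 58.97 cm.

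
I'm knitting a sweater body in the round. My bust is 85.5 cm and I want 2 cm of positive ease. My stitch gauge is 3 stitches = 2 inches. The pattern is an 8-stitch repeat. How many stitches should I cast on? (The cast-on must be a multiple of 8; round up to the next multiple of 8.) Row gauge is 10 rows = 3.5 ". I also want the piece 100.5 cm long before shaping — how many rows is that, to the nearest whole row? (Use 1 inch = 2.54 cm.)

Cast on 56 stitches; work 113 rows.

Finished = 85.5 + 2 = 87.5 cm.
87.5 cm × 1/2.54 = 34.45 inches.
3/2 = 1.5 sts per in; 34.45 × 1.5 = 51.67 sts.
Next multiple of 8 → 56.
100.5 cm = 39.57 inches; × 2.857 = 113.05 → 113 rows.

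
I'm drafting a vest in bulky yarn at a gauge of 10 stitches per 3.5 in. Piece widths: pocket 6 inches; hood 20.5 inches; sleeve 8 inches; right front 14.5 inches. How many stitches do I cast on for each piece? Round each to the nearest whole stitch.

pocket 17; hood 59; sleeve 23; right front 41.

Rate = 10/3.5 = 2.857 sts per in.
pocket: 6 × 2.857 = 17.14 → 17.
hood: 20.5 × 2.857 = 58.57 → 59.
sleeve: 8 × 2.857 = 22.86 → 23.
right front: 14.5 × 2.857 = 41.43 → 41.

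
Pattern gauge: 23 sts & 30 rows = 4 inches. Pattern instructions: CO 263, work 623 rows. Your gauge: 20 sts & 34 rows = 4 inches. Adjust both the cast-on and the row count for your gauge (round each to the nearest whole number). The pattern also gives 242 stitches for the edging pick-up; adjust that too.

Stitches: 263 × 20/23 = 228.70 → 229.
Rows: 623 × 34/30 = 706.07 → 706.
edging pick-up: 242 × 20/23 = 210.43 → 210.

Cast on 229 stitches; work 706 rows; edging pick-up 210 stitches.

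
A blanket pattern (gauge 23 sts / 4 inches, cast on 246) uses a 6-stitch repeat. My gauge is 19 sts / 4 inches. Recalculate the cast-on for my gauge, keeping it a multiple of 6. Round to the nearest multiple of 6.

246 × 19 / 23 = 203.22.
Nearest multiple of 6: 204.

Cast on 204 stitches.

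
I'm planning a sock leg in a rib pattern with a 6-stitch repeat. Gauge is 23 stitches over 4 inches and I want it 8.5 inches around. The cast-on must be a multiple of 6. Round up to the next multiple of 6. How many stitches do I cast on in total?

CO 54 sts.

23 / 4 = 5.75 sts per inch.
8.5 × 5.75 = 48.88 sts.
Next multiple of 6: 54.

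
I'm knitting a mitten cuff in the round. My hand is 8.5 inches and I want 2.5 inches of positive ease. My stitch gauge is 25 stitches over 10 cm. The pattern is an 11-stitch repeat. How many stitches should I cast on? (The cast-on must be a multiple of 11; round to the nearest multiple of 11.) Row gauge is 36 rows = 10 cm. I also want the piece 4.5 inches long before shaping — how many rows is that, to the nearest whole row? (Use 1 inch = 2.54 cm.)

Finished = 8.5 + 2.5 = 11 inches.
11 inches × 2.54 = 27.94 cm.
25/10 = 2.5 sts per cm; 27.94 × 2.5 = 69.85 sts.
Nearest multiple of 11 → 66.
4.5 inches = 11.43 cm; × 3.6 = 41.15 → 41 rows.

Cast on 66 stitches; work 41 rows.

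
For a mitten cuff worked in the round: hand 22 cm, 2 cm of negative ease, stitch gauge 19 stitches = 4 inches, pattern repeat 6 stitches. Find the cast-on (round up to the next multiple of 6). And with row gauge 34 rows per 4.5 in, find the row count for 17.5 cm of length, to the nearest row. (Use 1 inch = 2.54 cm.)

Cast on 42 stitches; work 52 rows.

Finished = 22 − 2 = 20 cm.
20 cm × 1/2.54 = 7.87 inches.
19/4 = 4.75 sts per in; 7.87 × 4.75 = 37.40 sts.
Next multiple of 6 → 42.
17.5 cm = 6.89 inches; × 7.556 = 52.06 → 52 rows.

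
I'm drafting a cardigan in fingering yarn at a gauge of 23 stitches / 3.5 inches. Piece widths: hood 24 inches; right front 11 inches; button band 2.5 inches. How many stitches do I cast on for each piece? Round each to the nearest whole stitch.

Rate = 23/3.5 = 6.571 sts per in.
hood: 24 × 6.571 = 157.71 → 158.
right front: 11 × 6.571 = 72.29 → 72.
button band: 2.5 × 6.571 = 16.43 → 16.

hood 158; right front 72; button band 16.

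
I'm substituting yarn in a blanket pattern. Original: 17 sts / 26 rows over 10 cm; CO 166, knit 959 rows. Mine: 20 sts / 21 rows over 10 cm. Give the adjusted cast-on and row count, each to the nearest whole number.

Stitches: 166 × 20/17 = 195.29 → 195.
Rows: 959 × 21/26 = 774.58 → 775.

Cast on 195 stitches; work 775 rows.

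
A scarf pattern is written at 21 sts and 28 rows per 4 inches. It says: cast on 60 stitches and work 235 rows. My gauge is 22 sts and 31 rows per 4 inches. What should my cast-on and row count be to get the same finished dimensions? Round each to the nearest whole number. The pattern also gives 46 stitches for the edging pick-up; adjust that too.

Cast on 63 stitches; work 260 rows; edging pick-up 48 stitches.

Stitches: 60 × 22/21 = 62.86 → 63.
Rows: 235 × 31/28 = 260.18 → 260.
edging pick-up: 46 × 22/21 = 48.19 → 48.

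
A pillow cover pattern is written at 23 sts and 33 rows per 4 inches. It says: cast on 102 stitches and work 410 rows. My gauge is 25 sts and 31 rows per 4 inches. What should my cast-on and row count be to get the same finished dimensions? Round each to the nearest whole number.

Stitches: 102 × 25/23 = 110.87 → 111.
Rows: 410 × 31/33 = 385.15 → 385.

Cast on 111 stitches; work 385 rows.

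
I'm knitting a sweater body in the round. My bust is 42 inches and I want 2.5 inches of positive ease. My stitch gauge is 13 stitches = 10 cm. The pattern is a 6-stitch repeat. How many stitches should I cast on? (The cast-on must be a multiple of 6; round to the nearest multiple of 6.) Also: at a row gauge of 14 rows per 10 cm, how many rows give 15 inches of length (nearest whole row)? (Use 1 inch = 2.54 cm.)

Cast on 144 stitches; work 53 rows.

Finished = 42 + 2.5 = 44.5 inches.
44.5 inches × 2.54 = 113.03 cm.
13/10 = 1.3 sts per cm; 113.03 × 1.3 = 146.94 sts.
Nearest multiple of 6 → 144.
15 inches = 38.10 cm; × 1.4 = 53.34 → 53 rows.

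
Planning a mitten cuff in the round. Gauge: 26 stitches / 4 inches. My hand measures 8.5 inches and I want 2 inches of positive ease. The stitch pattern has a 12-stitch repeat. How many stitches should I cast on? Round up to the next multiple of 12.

Finished = 8.5 + 2 = 10.5 inches.
26 / 4 = 6.5 sts/in.
10.5 × 6.5 = 68.25 sts.
Next multiple of 12: 72.

Cast on 72 stitches.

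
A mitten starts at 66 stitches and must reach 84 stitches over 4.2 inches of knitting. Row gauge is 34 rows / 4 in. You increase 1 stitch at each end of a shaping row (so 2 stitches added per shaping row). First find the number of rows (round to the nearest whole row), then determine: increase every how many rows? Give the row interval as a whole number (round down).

Increase every 4th row.

Rows = 4.2 × 8.5 = 35.7 → 36 rows.
Stitches to add: 18 → 9 shaping rows (at 2 st each).
36 / 9 = 4.00 → every 4 rows.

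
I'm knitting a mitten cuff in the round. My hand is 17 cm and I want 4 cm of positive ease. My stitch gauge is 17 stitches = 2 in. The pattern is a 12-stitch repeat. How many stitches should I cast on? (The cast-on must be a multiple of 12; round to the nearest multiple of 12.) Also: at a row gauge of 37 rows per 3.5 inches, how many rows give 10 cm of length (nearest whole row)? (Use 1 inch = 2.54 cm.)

Cast on 72 stitches; work 42 rows.

Finished = 17 + 4 = 21 cm.
21 cm × 1/2.54 = 8.27 inches.
17/2 = 8.5 sts per in; 8.27 × 8.5 = 70.28 sts.
Nearest multiple of 12 → 72.
10 cm = 3.94 inches; × 10.571 = 41.62 → 42 rows.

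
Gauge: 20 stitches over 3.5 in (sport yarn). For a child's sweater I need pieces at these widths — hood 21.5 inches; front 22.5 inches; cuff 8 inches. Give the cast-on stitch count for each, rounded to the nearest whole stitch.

Rate = 20/3.5 = 5.714 sts per in.
hood: 21.5 × 5.714 = 122.86 → 123.
front: 22.5 × 5.714 = 128.57 → 129.
cuff: 8 × 5.714 = 45.71 → 46.

hood 123; front 129; cuff 46.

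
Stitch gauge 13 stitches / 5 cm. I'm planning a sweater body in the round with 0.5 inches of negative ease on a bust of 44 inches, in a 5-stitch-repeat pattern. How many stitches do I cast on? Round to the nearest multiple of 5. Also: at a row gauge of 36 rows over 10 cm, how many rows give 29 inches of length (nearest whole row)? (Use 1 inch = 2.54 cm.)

Finished = 44 − 0.5 = 43.5 inches.
43.5 inches × 2.54 = 110.49 cm.
13/5 = 2.6 sts per cm; 110.49 × 2.6 = 287.27 sts.
Nearest multiple of 5 → 285.
29 inches = 73.66 cm; × 3.6 = 265.18 → 265 rows.

Cast on 285 stitches; work 265 rows.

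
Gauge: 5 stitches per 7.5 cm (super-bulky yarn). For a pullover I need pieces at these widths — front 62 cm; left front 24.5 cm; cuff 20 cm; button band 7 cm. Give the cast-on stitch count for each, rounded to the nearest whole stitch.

Rate = 5/7.5 = 0.667 sts per cm.
front: 62 × 0.667 = 41.33 → 41.
left front: 24.5 × 0.667 = 16.33 → 16.
cuff: 20 × 0.667 = 13.33 → 13.
button band: 7 × 0.667 = 4.67 → 5.

front 41; left front 16; cuff 13; button band 5.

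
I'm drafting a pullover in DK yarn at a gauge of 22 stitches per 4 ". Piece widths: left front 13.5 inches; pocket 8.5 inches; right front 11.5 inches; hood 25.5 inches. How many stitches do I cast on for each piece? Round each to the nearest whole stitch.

Rate = 22/4 = 5.5 sts per in.
left front: 13.5 × 5.5 = 74.25 → 74.
pocket: 8.5 × 5.5 = 46.75 → 47.
right front: 11.5 × 5.5 = 63.25 → 63.
hood: 25.5 × 5.5 = 140.25 → 140.

left front 74; pocket 47; right front 63; hood 140.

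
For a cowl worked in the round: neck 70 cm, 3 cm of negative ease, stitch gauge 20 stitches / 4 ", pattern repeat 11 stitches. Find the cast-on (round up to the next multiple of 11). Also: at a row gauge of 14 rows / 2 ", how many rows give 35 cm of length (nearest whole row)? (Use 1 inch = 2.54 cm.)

Finished = 70 − 3 = 67 cm.
67 cm × 1/2.54 = 26.38 inches.
20/4 = 5 sts per in; 26.38 × 5 = 131.89 sts.
Next multiple of 11 → 132.
35 cm = 13.78 inches; × 7 = 96.46 → 96 rows.

Cast on 132 stitches; work 96 rows.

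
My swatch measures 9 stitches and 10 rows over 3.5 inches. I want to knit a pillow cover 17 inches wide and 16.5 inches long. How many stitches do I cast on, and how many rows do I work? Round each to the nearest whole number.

Cast on 44 stitches and work 47 rows.

Stitch gauge = 9/3.5 = 2.571 sts/in; 17 × 2.571 = 43.71 → 44 sts.
Row gauge = 10/3.5 = 2.857 rows/in; 16.5 × 2.857 = 47.14 → 47 rows.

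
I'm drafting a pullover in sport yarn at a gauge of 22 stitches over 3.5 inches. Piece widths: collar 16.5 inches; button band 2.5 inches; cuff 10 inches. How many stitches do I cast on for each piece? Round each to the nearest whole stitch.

collar 104; button band 16; cuff 63.

Rate = 22/3.5 = 6.286 sts per in.
collar: 16.5 × 6.286 = 103.71 → 104.
button band: 2.5 × 6.286 = 15.71 → 16.
cuff: 10 × 6.286 = 62.86 → 63.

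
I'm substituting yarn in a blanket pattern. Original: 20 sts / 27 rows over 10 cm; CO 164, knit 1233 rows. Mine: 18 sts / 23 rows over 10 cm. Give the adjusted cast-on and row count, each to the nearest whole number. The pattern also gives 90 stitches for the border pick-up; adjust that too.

Stitches: 164 × 18/20 = 147.60 → 148.
Rows: 1233 × 23/27 = 1050.33 → 1050.
border pick-up: 90 × 18/20 = 81.00 → 81.

Cast on 148 stitches; work 1050 rows; border pick-up 81 stitches.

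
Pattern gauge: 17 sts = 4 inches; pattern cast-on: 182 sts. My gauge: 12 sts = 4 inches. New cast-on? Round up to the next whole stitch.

Scale factor = 12 / 17 = 0.706.
182 × 12 / 17 = 128.47 sts.
→ 129 sts.

CO 129 sts.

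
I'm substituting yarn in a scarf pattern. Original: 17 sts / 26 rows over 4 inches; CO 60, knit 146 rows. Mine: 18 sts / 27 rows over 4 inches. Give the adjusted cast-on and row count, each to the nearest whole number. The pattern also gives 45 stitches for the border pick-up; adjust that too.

Cast on 64 stitches; work 152 rows; border pick-up 48 stitches.

Stitches: 60 × 18/17 = 63.53 → 64.
Rows: 146 × 27/26 = 151.62 → 152.
border pick-up: 45 × 18/17 = 47.65 → 48.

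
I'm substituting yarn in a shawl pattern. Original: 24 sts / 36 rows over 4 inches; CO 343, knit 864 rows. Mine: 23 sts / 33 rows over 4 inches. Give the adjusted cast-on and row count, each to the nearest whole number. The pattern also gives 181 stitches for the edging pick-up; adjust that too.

Cast on 329 stitches; work 792 rows; edging pick-up 173 stitches.

Stitches: 343 × 23/24 = 328.71 → 329.
Rows: 864 × 33/36 = 792.00 → 792.
edging pick-up: 181 × 23/24 = 173.46 → 173.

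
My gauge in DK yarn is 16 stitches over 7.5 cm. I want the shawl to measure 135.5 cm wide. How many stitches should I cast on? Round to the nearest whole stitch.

16 stitches / 7.5 cm = 2.133 stitches per cm.
135.5 × 2.133 = 289.07 stitches.
Round to nearest → 289.

CO 289 sts.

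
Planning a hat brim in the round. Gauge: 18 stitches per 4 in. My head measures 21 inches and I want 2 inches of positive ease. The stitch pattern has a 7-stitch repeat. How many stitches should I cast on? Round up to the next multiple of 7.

CO 105 sts.

Finished = 21 + 2 = 23 inches.
18 / 4 = 4.5 sts/in.
23 × 4.5 = 103.50 sts.
Next multiple of 7: 105.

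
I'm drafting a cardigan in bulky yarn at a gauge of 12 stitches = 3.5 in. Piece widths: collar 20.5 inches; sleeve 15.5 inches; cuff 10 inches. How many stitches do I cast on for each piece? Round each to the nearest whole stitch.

Rate = 12/3.5 = 3.429 sts per in.
collar: 20.5 × 3.429 = 70.29 → 70.
sleeve: 15.5 × 3.429 = 53.14 → 53.
cuff: 10 × 3.429 = 34.29 → 34.

collar 70; sleeve 53; cuff 34.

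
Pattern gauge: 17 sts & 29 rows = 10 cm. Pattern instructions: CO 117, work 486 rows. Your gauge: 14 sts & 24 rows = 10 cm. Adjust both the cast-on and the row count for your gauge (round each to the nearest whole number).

Stitches: 117 × 14/17 = 96.35 → 96.
Rows: 486 × 24/29 = 402.21 → 402.

Cast on 96 stitches; work 402 rows.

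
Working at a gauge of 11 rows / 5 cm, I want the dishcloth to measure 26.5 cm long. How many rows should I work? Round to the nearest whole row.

Knit 58 rows.

11 rows / 5 cm = 2.2 rows per cm.
26.5 × 2.2 = 58.30 rows.
Round to nearest → 58.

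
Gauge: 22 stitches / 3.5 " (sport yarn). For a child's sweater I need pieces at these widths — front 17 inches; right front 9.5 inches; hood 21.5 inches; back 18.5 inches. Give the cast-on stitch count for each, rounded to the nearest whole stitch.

front 107; right front 60; hood 135; back 116.

Rate = 22/3.5 = 6.286 sts per in.
front: 17 × 6.286 = 106.86 → 107.
right front: 9.5 × 6.286 = 59.71 → 60.
hood: 21.5 × 6.286 = 135.14 → 135.
back: 18.5 × 6.286 = 116.29 → 116.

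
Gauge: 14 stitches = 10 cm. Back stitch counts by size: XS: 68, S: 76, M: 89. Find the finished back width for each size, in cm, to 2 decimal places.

XS 48.57 cm; S 54.29 cm; M 63.57 cm.

14/10 = 1.4 sts per cm.
XS: 68 / 1.4 = 48.571 → 48.57 cm.
S: 76 / 1.4 = 54.286 → 54.29 cm.
M: 89 / 1.4 = 63.571 → 63.57 cm.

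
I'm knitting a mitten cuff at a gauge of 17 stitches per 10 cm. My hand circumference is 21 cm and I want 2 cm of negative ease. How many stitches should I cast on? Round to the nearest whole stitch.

Finished = 21 − 2 = 19 cm.
17 / 10 = 1.7 sts per cm.
19.00 × 1.7 = 32.30 sts.
→ 32 sts.

CO 32 sts.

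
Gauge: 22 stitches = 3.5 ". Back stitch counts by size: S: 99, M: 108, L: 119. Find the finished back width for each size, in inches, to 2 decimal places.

S 15.75 inches; M 17.18 inches; L 18.93 inches.

22/3.5 = 6.286 sts per in.
S: 99 / 6.286 = 15.750 → 15.75 in.
M: 108 / 6.286 = 17.182 → 17.18 in.
L: 119 / 6.286 = 18.932 → 18.93 in.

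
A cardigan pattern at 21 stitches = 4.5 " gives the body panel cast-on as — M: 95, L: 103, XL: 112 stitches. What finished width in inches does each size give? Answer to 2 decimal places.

21/4.5 = 4.667 sts per in.
M: 95 / 4.667 = 20.357 → 20.36 in.
L: 103 / 4.667 = 22.071 → 22.07 in.
XL: 112 / 4.667 = 24.000 → 24.00 in.

M 20.36 inches; L 22.07 inches; XL 24.00 inches.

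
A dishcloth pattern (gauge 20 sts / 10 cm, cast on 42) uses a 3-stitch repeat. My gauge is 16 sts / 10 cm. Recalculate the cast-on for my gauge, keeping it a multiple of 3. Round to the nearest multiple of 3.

CO 33 sts.

42 × 16 / 20 = 33.60.
Nearest multiple of 3: 33.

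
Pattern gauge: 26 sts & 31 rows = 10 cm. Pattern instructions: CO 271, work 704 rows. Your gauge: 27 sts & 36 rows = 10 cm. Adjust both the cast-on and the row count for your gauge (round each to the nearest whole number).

Stitches: 271 × 27/26 = 281.42 → 281.
Rows: 704 × 36/31 = 817.55 → 818.

Cast on 281 stitches; work 818 rows.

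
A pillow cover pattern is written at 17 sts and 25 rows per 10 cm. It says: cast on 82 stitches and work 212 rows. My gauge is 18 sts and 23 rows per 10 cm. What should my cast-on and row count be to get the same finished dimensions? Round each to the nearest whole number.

Cast on 87 stitches; work 195 rows.

Stitches: 82 × 18/17 = 86.82 → 87.
Rows: 212 × 23/25 = 195.04 → 195.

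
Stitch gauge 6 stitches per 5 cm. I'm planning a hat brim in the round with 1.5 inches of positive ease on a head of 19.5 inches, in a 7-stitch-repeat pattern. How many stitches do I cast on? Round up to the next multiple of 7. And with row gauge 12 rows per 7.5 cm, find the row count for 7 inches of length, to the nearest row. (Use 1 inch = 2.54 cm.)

Finished = 19.5 + 1.5 = 21 inches.
21 inches × 2.54 = 53.34 cm.
6/5 = 1.2 sts per cm; 53.34 × 1.2 = 64.01 sts.
Next multiple of 7 → 70.
7 inches = 17.78 cm; × 1.6 = 28.45 → 28 rows.

Cast on 70 stitches; work 28 rows.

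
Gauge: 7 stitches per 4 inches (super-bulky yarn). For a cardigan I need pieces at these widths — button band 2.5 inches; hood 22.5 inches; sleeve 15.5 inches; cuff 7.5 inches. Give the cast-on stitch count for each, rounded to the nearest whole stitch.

Rate = 7/4 = 1.75 sts per in.
button band: 2.5 × 1.75 = 4.38 → 4.
hood: 22.5 × 1.75 = 39.38 → 39.
sleeve: 15.5 × 1.75 = 27.12 → 27.
cuff: 7.5 × 1.75 = 13.12 → 13.

button band 4; hood 39; sleeve 27; cuff 13.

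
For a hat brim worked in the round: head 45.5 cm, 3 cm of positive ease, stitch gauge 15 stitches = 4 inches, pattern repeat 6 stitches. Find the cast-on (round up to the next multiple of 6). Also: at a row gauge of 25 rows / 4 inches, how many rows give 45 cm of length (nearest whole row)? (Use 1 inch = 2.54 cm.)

Finished = 45.5 + 3 = 48.5 cm.
48.5 cm × 1/2.54 = 19.09 inches.
15/4 = 3.75 sts per in; 19.09 × 3.75 = 71.60 sts.
Next multiple of 6 → 72.
45 cm = 17.72 inches; × 6.25 = 110.73 → 111 rows.

Cast on 72 stitches; work 111 rows.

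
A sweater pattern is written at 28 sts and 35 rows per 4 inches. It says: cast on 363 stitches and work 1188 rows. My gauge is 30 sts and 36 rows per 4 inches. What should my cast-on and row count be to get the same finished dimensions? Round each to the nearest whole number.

Stitches: 363 × 30/28 = 388.93 → 389.
Rows: 1188 × 36/35 = 1221.94 → 1222.

Cast on 389 stitches; work 1222 rows.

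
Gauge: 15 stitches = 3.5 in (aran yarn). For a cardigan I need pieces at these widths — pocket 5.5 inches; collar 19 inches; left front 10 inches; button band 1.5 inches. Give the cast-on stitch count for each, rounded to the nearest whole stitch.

Rate = 15/3.5 = 4.286 sts per in.
pocket: 5.5 × 4.286 = 23.57 → 24.
collar: 19 × 4.286 = 81.43 → 81.
left front: 10 × 4.286 = 42.86 → 43.
button band: 1.5 × 4.286 = 6.43 → 6.

pocket 24; collar 81; left front 43; button band 6.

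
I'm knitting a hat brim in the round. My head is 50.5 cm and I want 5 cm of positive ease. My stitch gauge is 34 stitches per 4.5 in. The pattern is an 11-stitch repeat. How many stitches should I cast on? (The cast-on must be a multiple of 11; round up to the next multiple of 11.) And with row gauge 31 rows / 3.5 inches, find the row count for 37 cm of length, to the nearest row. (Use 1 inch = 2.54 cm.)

Finished = 50.5 + 5 = 55.5 cm.
55.5 cm × 1/2.54 = 21.85 inches.
34/4.5 = 7.556 sts per in; 21.85 × 7.556 = 165.09 sts.
Next multiple of 11 → 176.
37 cm = 14.57 inches; × 8.857 = 129.02 → 129 rows.

Cast on 176 stitches; work 129 rows.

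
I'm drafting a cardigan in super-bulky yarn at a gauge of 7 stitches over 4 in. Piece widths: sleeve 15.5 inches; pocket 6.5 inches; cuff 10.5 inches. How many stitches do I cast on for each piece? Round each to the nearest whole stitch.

sleeve 27; pocket 11; cuff 18.

Rate = 7/4 = 1.75 sts per in.
sleeve: 15.5 × 1.75 = 27.12 → 27.
pocket: 6.5 × 1.75 = 11.38 → 11.
cuff: 10.5 × 1.75 = 18.38 → 18.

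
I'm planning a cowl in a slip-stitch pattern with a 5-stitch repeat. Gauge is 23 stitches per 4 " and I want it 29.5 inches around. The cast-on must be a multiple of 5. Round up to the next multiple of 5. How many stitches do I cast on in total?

Cast on 170 stitches.

23 / 4 = 5.75 sts per inch.
29.5 × 5.75 = 169.62 sts.
Next multiple of 5: 170.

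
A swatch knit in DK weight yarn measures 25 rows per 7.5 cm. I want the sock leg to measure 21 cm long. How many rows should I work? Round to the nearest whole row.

70 rows.

25 rows / 7.5 cm = 3.333 rows per cm.
21 × 3.333 = 70.00 rows.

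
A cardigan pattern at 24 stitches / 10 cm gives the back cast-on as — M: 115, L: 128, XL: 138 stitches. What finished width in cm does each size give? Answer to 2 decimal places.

24/10 = 2.4 sts per cm.
M: 115 / 2.4 = 47.917 → 47.92 cm.
L: 128 / 2.4 = 53.333 → 53.33 cm.
XL: 138 / 2.4 = 57.500 → 57.50 cm.

M 47.92 cm; L 53.33 cm; XL 57.50 cm.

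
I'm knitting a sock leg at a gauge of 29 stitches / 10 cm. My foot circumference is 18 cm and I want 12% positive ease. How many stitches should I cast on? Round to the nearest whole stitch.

Finished = 18 × 1.12 = 20.16 cm.
29 / 10 = 2.9 sts per cm.
20.16 × 2.9 = 58.46 sts.
→ 58 sts.

58 stitches.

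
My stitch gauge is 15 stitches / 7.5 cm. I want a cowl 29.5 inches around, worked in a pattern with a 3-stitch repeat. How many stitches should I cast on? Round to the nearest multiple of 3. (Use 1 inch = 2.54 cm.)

29.5 in = 29.5 × 2.54 = 74.93 cm.
15 / 7.5 = 2 sts/cm.
74.93 × 2 = 149.86 sts.
→ 150.

Cast on 150 stitches.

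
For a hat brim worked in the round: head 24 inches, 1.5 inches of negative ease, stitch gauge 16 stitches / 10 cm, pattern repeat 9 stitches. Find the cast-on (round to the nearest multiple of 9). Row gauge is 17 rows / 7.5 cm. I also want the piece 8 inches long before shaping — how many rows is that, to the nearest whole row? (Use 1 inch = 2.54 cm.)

Cast on 90 stitches; work 46 rows.

Finished = 24 − 1.5 = 22.5 inches.
22.5 inches × 2.54 = 57.15 cm.
16/10 = 1.6 sts per cm; 57.15 × 1.6 = 91.44 sts.
Nearest multiple of 9 → 90.
8 inches = 20.32 cm; × 2.267 = 46.06 → 46 rows.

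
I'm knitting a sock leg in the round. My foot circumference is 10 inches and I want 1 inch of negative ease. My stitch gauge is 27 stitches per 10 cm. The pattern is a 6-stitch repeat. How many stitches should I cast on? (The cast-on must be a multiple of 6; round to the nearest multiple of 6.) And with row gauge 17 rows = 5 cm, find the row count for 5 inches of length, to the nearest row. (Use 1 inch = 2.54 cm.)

Cast on 60 stitches; work 43 rows.

Finished = 10 − 1 = 9 inches.
9 inches × 2.54 = 22.86 cm.
27/10 = 2.7 sts per cm; 22.86 × 2.7 = 61.72 sts.
Nearest multiple of 6 → 60.
5 inches = 12.70 cm; × 3.4 = 43.18 → 43 rows.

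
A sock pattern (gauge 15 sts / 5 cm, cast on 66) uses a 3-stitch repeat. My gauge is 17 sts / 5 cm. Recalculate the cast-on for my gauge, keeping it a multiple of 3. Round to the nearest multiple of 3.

CO 75 sts.

66 × 17 / 15 = 74.80.
Nearest multiple of 3: 75.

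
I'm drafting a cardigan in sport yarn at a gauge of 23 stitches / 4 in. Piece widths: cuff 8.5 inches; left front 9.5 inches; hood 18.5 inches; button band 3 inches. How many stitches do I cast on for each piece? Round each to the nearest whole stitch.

cuff 49; left front 55; hood 106; button band 17.

Rate = 23/4 = 5.75 sts per in.
cuff: 8.5 × 5.75 = 48.88 → 49.
left front: 9.5 × 5.75 = 54.62 → 55.
hood: 18.5 × 5.75 = 106.38 → 106.
button band: 3 × 5.75 = 17.25 → 17.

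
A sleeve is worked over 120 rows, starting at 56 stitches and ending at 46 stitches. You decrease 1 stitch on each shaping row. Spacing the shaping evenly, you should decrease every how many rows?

Stitches to remove: |46 − 56| = 10.
Shaping rows needed: 10 / 1 = 10.
120 rows / 10 = every 12 rows.

Decrease every 12th row.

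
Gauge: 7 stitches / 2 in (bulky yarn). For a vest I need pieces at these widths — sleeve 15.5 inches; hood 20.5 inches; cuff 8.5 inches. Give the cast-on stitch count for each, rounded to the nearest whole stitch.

sleeve 54; hood 72; cuff 30.

Rate = 7/2 = 3.5 sts per in.
sleeve: 15.5 × 3.5 = 54.25 → 54.
hood: 20.5 × 3.5 = 71.75 → 72.
cuff: 8.5 × 3.5 = 29.75 → 30.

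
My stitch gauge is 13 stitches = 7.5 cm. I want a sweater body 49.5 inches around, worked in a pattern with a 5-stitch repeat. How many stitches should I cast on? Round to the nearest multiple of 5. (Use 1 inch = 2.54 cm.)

49.5 in = 49.5 × 2.54 = 125.73 cm.
13 / 7.5 = 1.733 sts/cm.
125.73 × 1.733 = 217.93 sts.
→ 220.

CO 220 sts.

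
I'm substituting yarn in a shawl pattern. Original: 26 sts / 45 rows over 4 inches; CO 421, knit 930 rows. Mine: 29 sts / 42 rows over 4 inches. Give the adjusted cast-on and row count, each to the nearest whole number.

Stitches: 421 × 29/26 = 469.58 → 470.
Rows: 930 × 42/45 = 868.00 → 868.

Cast on 470 stitches; work 868 rows.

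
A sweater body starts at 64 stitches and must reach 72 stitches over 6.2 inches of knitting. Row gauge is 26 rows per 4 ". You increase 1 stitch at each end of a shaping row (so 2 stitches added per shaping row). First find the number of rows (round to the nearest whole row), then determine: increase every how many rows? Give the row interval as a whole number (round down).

Increase every 10th row.

Rows = 6.2 × 6.5 = 40.3 → 40 rows.
Stitches to add: 8 → 4 shaping rows (at 2 st each).
40 / 4 = 10.00 → every 10 rows.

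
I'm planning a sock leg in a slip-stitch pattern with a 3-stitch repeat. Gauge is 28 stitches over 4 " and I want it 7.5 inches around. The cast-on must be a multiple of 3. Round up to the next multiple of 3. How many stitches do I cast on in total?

28 / 4 = 7 sts per inch.
7.5 × 7 = 52.50 sts.
Next multiple of 3: 54.

Cast on 54 stitches.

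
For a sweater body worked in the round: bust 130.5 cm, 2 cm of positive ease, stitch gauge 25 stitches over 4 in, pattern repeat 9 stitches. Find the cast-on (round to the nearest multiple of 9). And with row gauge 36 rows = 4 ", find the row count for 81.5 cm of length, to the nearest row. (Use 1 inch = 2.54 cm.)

Cast on 324 stitches; work 289 rows.

Finished = 130.5 + 2 = 132.5 cm.
132.5 cm × 1/2.54 = 52.17 inches.
25/4 = 6.25 sts per in; 52.17 × 6.25 = 326.03 sts.
Nearest multiple of 9 → 324.
81.5 cm = 32.09 inches; × 9 = 288.78 → 289 rows.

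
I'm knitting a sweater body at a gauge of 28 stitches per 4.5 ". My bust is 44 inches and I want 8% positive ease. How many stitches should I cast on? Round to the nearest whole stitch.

Finished = 44 × 1.08 = 47.52 in.
28 / 4.5 = 6.222 sts per inch.
47.52 × 6.222 = 295.68 sts.
→ 296 sts.

CO 296 sts.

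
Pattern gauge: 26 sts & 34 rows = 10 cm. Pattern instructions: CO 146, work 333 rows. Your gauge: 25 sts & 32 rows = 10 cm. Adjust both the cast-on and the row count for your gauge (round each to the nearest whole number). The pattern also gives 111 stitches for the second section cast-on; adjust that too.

Cast on 140 stitches; work 313 rows; second section cast-on 107 stitches.

Stitches: 146 × 25/26 = 140.38 → 140.
Rows: 333 × 32/34 = 313.41 → 313.
second section cast-on: 111 × 25/26 = 106.73 → 107.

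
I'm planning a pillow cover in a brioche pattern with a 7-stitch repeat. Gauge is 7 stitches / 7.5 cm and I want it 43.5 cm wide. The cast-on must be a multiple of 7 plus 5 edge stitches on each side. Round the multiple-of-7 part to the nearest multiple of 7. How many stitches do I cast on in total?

7 / 7.5 = 0.933 sts per cm.
43.5 × 0.933 = 40.60 sts.
Less 10 edge sts → 30.60 for the repeat.
Nearest multiple of 7: 28.
Add back 10 edge sts → 38.

CO 38 sts.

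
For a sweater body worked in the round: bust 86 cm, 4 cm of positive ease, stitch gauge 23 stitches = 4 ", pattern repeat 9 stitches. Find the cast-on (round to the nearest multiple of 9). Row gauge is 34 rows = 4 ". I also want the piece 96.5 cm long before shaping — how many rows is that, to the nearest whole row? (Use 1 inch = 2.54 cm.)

Cast on 207 stitches; work 323 rows.

Finished = 86 + 4 = 90 cm.
90 cm × 1/2.54 = 35.43 inches.
23/4 = 5.75 sts per in; 35.43 × 5.75 = 203.74 sts.
Nearest multiple of 9 → 207.
96.5 cm = 37.99 inches; × 8.5 = 322.93 → 323 rows.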